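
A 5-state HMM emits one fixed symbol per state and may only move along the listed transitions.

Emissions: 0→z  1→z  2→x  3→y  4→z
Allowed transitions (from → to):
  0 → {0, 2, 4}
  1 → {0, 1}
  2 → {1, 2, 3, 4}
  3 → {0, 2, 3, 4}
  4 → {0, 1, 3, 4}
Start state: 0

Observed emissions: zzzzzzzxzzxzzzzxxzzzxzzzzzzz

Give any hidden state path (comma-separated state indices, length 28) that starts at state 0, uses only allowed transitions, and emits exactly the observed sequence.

  [0] z  {0,1,4}  => 0  start
  [1] z  {0,1,4}  => 4  0->4 ok
  [2] z  {0,1,4}  => 4  4->4 ok
  [3] z  {0,1,4}  => 4  4->4 ok
  [4] z  {0,1,4}  => 1  4->1 ok
  [5] z  {0,1,4}  => 1  1->1 ok
  [6] z  {0,1,4}  => 0  1->0 ok
  [7] x  {2}  => 2  0->2 ok
  [8] z  {0,1,4}  => 4  2->4 ok
  [9] z  {0,1,4}  => 0  4->0 ok
  [10] x  {2}  => 2  0->2 ok
  [11] z  {0,1,4}  => 1  2->1 ok
  [12] z  {0,1,4}  => 1  1->1 ok
  [13] z  {0,1,4}  => 1  1->1 ok
  [14] z  {0,1,4}  => 0  1->0 ok
  [15] x  {2}  => 2  0->2 ok
  [16] x  {2}  => 2  2->2 ok
  [17] z  {0,1,4}  => 1  2->1 ok
  [18] z  {0,1,4}  => 1  1->1 ok
  [19] z  {0,1,4}  => 0  1->0 ok
  [20] x  {2}  => 2  0->2 ok
  [21] z  {0,1,4}  => 1  2->1 ok
  [22] z  {0,1,4}  => 1  1->1 ok
  [23] z  {0,1,4}  => 0  1->0 ok
  [24] z  {0,1,4}  => 0  0->0 ok
  [25] z  {0,1,4}  => 4  0->4 ok
  [26] z  {0,1,4}  => 0  4->0 ok
  [27] z  {0,1,4}  => 0  0->0 ok

0,4,4,4,1,1,0,2,4,0,2,1,1,1,0,2,2,1,1,0,2,1,1,0,0,4,0,0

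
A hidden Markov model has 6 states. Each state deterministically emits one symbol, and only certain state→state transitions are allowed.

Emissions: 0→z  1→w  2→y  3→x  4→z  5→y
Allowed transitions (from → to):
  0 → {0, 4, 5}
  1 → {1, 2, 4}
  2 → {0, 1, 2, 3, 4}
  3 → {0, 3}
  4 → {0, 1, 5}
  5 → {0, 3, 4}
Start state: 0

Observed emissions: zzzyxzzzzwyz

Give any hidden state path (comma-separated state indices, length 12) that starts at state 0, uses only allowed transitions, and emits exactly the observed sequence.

0,4,0,5,3,0,4,0,4,1,2,4

  [0] z  {0,4}  => 0  start
  [1] z  {0,4}  => 4  0->4 ok
  [2] z  {0,4}  => 0  4->0 ok
  [3] y  {2,5}  => 5  0->5 ok
  [4] x  {3}  => 3  5->3 ok
  [5] z  {0,4}  => 0  3->0 ok
  [6] z  {0,4}  => 4  0->4 ok
  [7] z  {0,4}  => 0  4->0 ok
  [8] z  {0,4}  => 4  0->4 ok
  [9] w  {1}  => 1  4->1 ok
  [10] y  {2,5}  => 2  1->2 ok
  [11] z  {0,4}  => 4  2->4 ok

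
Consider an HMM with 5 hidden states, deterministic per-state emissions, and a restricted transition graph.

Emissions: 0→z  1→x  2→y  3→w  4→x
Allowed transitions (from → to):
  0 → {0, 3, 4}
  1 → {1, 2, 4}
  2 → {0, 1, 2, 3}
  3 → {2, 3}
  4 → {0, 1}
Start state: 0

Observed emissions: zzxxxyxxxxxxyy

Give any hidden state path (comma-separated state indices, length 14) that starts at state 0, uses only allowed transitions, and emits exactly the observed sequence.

  t0 'z' -> {0}, take 0 (start)
  t1 'z' -> {0}, take 0 (0->0 ok)
  t2 'x' -> {1,4}, take 4 (0->4 ok)
  t3 'x' -> {1,4}, take 1 (4->1 ok)
  t4 'x' -> {1,4}, take 1 (1->1 ok)
  t5 'y' -> {2}, take 2 (1->2 ok)
  t6 'x' -> {1,4}, take 1 (2->1 ok)
  t7 'x' -> {1,4}, take 1 (1->1 ok)
  t8 'x' -> {1,4}, take 1 (1->1 ok)
  t9 'x' -> {1,4}, take 4 (1->4 ok)
  t10 'x' -> {1,4}, take 1 (4->1 ok)
  t11 'x' -> {1,4}, take 1 (1->1 ok)
  t12 'y' -> {2}, take 2 (1->2 ok)
  t13 'y' -> {2}, take 2 (2->2 ok)

0,0,4,1,1,2,1,1,1,4,1,1,2,2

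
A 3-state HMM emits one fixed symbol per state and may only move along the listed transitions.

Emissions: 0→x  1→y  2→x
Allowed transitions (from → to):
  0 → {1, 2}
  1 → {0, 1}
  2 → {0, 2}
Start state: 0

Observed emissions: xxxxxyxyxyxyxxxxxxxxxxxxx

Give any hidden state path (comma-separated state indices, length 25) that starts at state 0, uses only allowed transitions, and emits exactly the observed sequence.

  pos 0: x in {0,2}, choose 0; start
  pos 1: x in {0,2}, choose 2; 0->2 ok
  pos 2: x in {0,2}, choose 2; 2->2 ok
  pos 3: x in {0,2}, choose 2; 2->2 ok
  pos 4: x in {0,2}, choose 0; 2->0 ok
  pos 5: y in {1}, choose 1; 0->1 ok
  pos 6: x in {0,2}, choose 0; 1->0 ok
  pos 7: y in {1}, choose 1; 0->1 ok
  pos 8: x in {0,2}, choose 0; 1->0 ok
  pos 9: y in {1}, choose 1; 0->1 ok
  pos 10: x in {0,2}, choose 0; 1->0 ok
  pos 11: y in {1}, choose 1; 0->1 ok
  pos 12: x in {0,2}, choose 0; 1->0 ok
  pos 13: x in {0,2}, choose 2; 0->2 ok
  pos 14: x in {0,2}, choose 2; 2->2 ok
  pos 15: x in {0,2}, choose 2; 2->2 ok
  pos 16: x in {0,2}, choose 2; 2->2 ok
  pos 17: x in {0,2}, choose 2; 2->2 ok
  pos 18: x in {0,2}, choose 0; 2->0 ok
  pos 19: x in {0,2}, choose 2; 0->2 ok
  pos 20: x in {0,2}, choose 0; 2->0 ok
  pos 21: x in {0,2}, choose 2; 0->2 ok
  pos 22: x in {0,2}, choose 2; 2->2 ok
  pos 23: x in {0,2}, choose 2; 2->2 ok
  pos 24: x in {0,2}, choose 0; 2->0 ok

0,2,2,2,0,1,0,1,0,1,0,1,0,2,2,2,2,2,0,2,0,2,2,2,0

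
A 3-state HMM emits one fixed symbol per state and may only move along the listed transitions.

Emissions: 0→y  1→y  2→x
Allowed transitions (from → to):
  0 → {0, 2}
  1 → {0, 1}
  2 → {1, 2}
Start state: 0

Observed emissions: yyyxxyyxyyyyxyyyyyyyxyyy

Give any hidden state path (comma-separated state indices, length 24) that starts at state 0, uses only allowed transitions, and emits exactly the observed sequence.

  t0 'y' -> {0,1}, take 0 (start)
  t1 'y' -> {0,1}, take 0 (0->0 ok)
  t2 'y' -> {0,1}, take 0 (0->0 ok)
  t3 'x' -> {2}, take 2 (0->2 ok)
  t4 'x' -> {2}, take 2 (2->2 ok)
  t5 'y' -> {0,1}, take 1 (2->1 ok)
  t6 'y' -> {0,1}, take 0 (1->0 ok)
  t7 'x' -> {2}, take 2 (0->2 ok)
  t8 'y' -> {0,1}, take 1 (2->1 ok)
  t9 'y' -> {0,1}, take 1 (1->1 ok)
  t10 'y' -> {0,1}, take 1 (1->1 ok)
  t11 'y' -> {0,1}, take 0 (1->0 ok)
  t12 'x' -> {2}, take 2 (0->2 ok)
  t13 'y' -> {0,1}, take 1 (2->1 ok)
  t14 'y' -> {0,1}, take 1 (1->1 ok)
  t15 'y' -> {0,1}, take 0 (1->0 ok)
  t16 'y' -> {0,1}, take 0 (0->0 ok)
  t17 'y' -> {0,1}, take 0 (0->0 ok)
  t18 'y' -> {0,1}, take 0 (0->0 ok)
  t19 'y' -> {0,1}, take 0 (0->0 ok)
  t20 'x' -> {2}, take 2 (0->2 ok)
  t21 'y' -> {0,1}, take 1 (2->1 ok)
  t22 'y' -> {0,1}, take 1 (1->1 ok)
  t23 'y' -> {0,1}, take 0 (1->0 ok)

0,0,0,2,2,1,0,2,1,1,1,0,2,1,1,0,0,0,0,0,2,1,1,0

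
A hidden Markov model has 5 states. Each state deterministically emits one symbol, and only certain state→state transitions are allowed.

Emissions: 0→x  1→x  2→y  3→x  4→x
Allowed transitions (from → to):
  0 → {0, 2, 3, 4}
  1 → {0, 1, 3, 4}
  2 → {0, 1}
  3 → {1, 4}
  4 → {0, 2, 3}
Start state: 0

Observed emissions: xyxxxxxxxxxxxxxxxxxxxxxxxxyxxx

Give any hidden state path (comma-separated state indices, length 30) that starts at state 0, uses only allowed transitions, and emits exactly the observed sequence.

  [0] x  {0,1,3,4}  => 0  start
  [1] y  {2}  => 2  0->2 ok
  [2] x  {0,1,3,4}  => 0  2->0 ok
  [3] x  {0,1,3,4}  => 4  0->4 ok
  [4] x  {0,1,3,4}  => 0  4->0 ok
  [5] x  {0,1,3,4}  => 4  0->4 ok
  [6] x  {0,1,3,4}  => 0  4->0 ok
  [7] x  {0,1,3,4}  => 4  0->4 ok
  [8] x  {0,1,3,4}  => 3  4->3 ok
  [9] x  {0,1,3,4}  => 4  3->4 ok
  [10] x  {0,1,3,4}  => 3  4->3 ok
  [11] x  {0,1,3,4}  => 1  3->1 ok
  [12] x  {0,1,3,4}  => 3  1->3 ok
  [13] x  {0,1,3,4}  => 4  3->4 ok
  [14] x  {0,1,3,4}  => 0  4->0 ok
  [15] x  {0,1,3,4}  => 3  0->3 ok
  [16] x  {0,1,3,4}  => 1  3->1 ok
  [17] x  {0,1,3,4}  => 4  1->4 ok
  [18] x  {0,1,3,4}  => 3  4->3 ok
  [19] x  {0,1,3,4}  => 4  3->4 ok
  [20] x  {0,1,3,4}  => 3  4->3 ok
  [21] x  {0,1,3,4}  => 1  3->1 ok
  [22] x  {0,1,3,4}  => 4  1->4 ok
  [23] x  {0,1,3,4}  => 3  4->3 ok
  [24] x  {0,1,3,4}  => 1  3->1 ok
  [25] x  {0,1,3,4}  => 4  1->4 ok
  [26] y  {2}  => 2  4->2 ok
  [27] x  {0,1,3,4}  => 1  2->1 ok
  [28] x  {0,1,3,4}  => 3  1->3 ok
  [29] x  {0,1,3,4}  => 1  3->1 ok

0,2,0,4,0,4,0,4,3,4,3,1,3,4,0,3,1,4,3,4,3,1,4,3,1,4,2,1,3,1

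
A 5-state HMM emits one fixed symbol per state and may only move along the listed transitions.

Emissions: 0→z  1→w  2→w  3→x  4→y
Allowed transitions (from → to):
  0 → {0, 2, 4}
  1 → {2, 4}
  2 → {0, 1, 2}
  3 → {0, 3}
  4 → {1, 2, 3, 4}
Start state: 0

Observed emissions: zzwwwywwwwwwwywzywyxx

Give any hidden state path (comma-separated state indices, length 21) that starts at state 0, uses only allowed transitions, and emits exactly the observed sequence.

  t0 'z' -> {0}, take 0 (start)
  t1 'z' -> {0}, take 0 (0->0 ok)
  t2 'w' -> {1,2}, take 2 (0->2 ok)
  t3 'w' -> {1,2}, take 2 (2->2 ok)
  t4 'w' -> {1,2}, take 1 (2->1 ok)
  t5 'y' -> {4}, take 4 (1->4 ok)
  t6 'w' -> {1,2}, take 1 (4->1 ok)
  t7 'w' -> {1,2}, take 2 (1->2 ok)
  t8 'w' -> {1,2}, take 1 (2->1 ok)
  t9 'w' -> {1,2}, take 2 (1->2 ok)
  t10 'w' -> {1,2}, take 2 (2->2 ok)
  t11 'w' -> {1,2}, take 2 (2->2 ok)
  t12 'w' -> {1,2}, take 1 (2->1 ok)
  t13 'y' -> {4}, take 4 (1->4 ok)
  t14 'w' -> {1,2}, take 2 (4->2 ok)
  t15 'z' -> {0}, take 0 (2->0 ok)
  t16 'y' -> {4}, take 4 (0->4 ok)
  t17 'w' -> {1,2}, take 1 (4->1 ok)
  t18 'y' -> {4}, take 4 (1->4 ok)
  t19 'x' -> {3}, take 3 (4->3 ok)
  t20 'x' -> {3}, take 3 (3->3 ok)

0,0,2,2,1,4,1,2,1,2,2,2,1,4,2,0,4,1,4,3,3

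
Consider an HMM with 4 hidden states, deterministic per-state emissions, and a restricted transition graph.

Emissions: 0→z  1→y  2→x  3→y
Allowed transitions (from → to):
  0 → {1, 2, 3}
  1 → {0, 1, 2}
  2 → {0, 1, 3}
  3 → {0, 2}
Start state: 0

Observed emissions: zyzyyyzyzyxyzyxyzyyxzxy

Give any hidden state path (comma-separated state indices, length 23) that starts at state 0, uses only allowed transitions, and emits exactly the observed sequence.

  [0] z  {0}  => 0  start
  [1] y  {1,3}  => 3  0->3 ok
  [2] z  {0}  => 0  3->0 ok
  [3] y  {1,3}  => 1  0->1 ok
  [4] y  {1,3}  => 1  1->1 ok
  [5] y  {1,3}  => 1  1->1 ok
  [6] z  {0}  => 0  1->0 ok
  [7] y  {1,3}  => 1  0->1 ok
  [8] z  {0}  => 0  1->0 ok
  [9] y  {1,3}  => 3  0->3 ok
  [10] x  {2}  => 2  3->2 ok
  [11] y  {1,3}  => 1  2->1 ok
  [12] z  {0}  => 0  1->0 ok
  [13] y  {1,3}  => 1  0->1 ok
  [14] x  {2}  => 2  1->2 ok
  [15] y  {1,3}  => 1  2->1 ok
  [16] z  {0}  => 0  1->0 ok
  [17] y  {1,3}  => 1  0->1 ok
  [18] y  {1,3}  => 1  1->1 ok
  [19] x  {2}  => 2  1->2 ok
  [20] z  {0}  => 0  2->0 ok
  [21] x  {2}  => 2  0->2 ok
  [22] y  {1,3}  => 3  2->3 ok

0,3,0,1,1,1,0,1,0,3,2,1,0,1,2,1,0,1,1,2,0,2,3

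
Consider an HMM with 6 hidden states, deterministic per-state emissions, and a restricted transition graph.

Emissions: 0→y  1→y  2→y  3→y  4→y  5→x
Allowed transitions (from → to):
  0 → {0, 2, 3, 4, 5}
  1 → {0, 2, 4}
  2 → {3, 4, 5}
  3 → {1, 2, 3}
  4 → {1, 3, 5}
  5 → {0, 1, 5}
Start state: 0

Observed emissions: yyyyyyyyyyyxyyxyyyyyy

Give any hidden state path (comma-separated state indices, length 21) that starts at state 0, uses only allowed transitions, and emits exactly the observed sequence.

  pos 0: y in {0,1,2,3,4}, choose 0; start
  pos 1: y in {0,1,2,3,4}, choose 3; 0->3 ok
  pos 2: y in {0,1,2,3,4}, choose 1; 3->1 ok
  pos 3: y in {0,1,2,3,4}, choose 4; 1->4 ok
  pos 4: y in {0,1,2,3,4}, choose 3; 4->3 ok
  pos 5: y in {0,1,2,3,4}, choose 3; 3->3 ok
  pos 6: y in {0,1,2,3,4}, choose 3; 3->3 ok
  pos 7: y in {0,1,2,3,4}, choose 1; 3->1 ok
  pos 8: y in {0,1,2,3,4}, choose 0; 1->0 ok
  pos 9: y in {0,1,2,3,4}, choose 3; 0->3 ok
  pos 10: y in {0,1,2,3,4}, choose 2; 3->2 ok
  pos 11: x in {5}, choose 5; 2->5 ok
  pos 12: y in {0,1,2,3,4}, choose 1; 5->1 ok
  pos 13: y in {0,1,2,3,4}, choose 2; 1->2 ok
  pos 14: x in {5}, choose 5; 2->5 ok
  pos 15: y in {0,1,2,3,4}, choose 1; 5->1 ok
  pos 16: y in {0,1,2,3,4}, choose 2; 1->2 ok
  pos 17: y in {0,1,2,3,4}, choose 3; 2->3 ok
  pos 18: y in {0,1,2,3,4}, choose 2; 3->2 ok
  pos 19: y in {0,1,2,3,4}, choose 4; 2->4 ok
  pos 20: y in {0,1,2,3,4}, choose 1; 4->1 ok

0,3,1,4,3,3,3,1,0,3,2,5,1,2,5,1,2,3,2,4,1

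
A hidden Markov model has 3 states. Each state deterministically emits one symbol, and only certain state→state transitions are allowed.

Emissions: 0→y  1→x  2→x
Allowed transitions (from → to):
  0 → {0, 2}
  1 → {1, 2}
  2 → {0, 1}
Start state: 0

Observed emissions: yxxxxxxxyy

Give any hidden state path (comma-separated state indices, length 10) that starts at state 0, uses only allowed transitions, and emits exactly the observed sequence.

  pos 0: y in {0}, choose 0; start
  pos 1: x in {1,2}, choose 2; 0->2 ok
  pos 2: x in {1,2}, choose 1; 2->1 ok
  pos 3: x in {1,2}, choose 1; 1->1 ok
  pos 4: x in {1,2}, choose 1; 1->1 ok
  pos 5: x in {1,2}, choose 1; 1->1 ok
  pos 6: x in {1,2}, choose 1; 1->1 ok
  pos 7: x in {1,2}, choose 2; 1->2 ok
  pos 8: y in {0}, choose 0; 2->0 ok
  pos 9: y in {0}, choose 0; 0->0 ok

0,2,1,1,1,1,1,2,0,0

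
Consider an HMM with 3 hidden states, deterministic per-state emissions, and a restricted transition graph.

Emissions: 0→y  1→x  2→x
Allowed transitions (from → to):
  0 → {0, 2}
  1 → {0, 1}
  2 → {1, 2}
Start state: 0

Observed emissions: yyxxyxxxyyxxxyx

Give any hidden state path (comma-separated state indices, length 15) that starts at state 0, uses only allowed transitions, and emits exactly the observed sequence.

  t0 'y' -> {0}, take 0 (start)
  t1 'y' -> {0}, take 0 (0->0 ok)
  t2 'x' -> {1,2}, take 2 (0->2 ok)
  t3 'x' -> {1,2}, take 1 (2->1 ok)
  t4 'y' -> {0}, take 0 (1->0 ok)
  t5 'x' -> {1,2}, take 2 (0->2 ok)
  t6 'x' -> {1,2}, take 2 (2->2 ok)
  t7 'x' -> {1,2}, take 1 (2->1 ok)
  t8 'y' -> {0}, take 0 (1->0 ok)
  t9 'y' -> {0}, take 0 (0->0 ok)
  t10 'x' -> {1,2}, take 2 (0->2 ok)
  t11 'x' -> {1,2}, take 2 (2->2 ok)
  t12 'x' -> {1,2}, take 1 (2->1 ok)
  t13 'y' -> {0}, take 0 (1->0 ok)
  t14 'x' -> {1,2}, take 2 (0->2 ok)

0,0,2,1,0,2,2,1,0,0,2,2,1,0,2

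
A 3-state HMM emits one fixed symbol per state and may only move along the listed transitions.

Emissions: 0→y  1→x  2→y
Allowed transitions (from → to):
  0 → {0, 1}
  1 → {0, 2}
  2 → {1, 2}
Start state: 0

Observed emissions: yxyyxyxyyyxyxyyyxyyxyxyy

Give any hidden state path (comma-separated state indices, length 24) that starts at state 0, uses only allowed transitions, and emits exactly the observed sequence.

0,1,2,2,1,2,1,0,0,0,1,0,1,2,2,2,1,2,2,1,0,1,2,2

  0: obs=y cand={0,2} pick 0 [start]
  1: obs=x cand={1} pick 1 [0->1 ok]
  2: obs=y cand={0,2} pick 2 [1->2 ok]
  3: obs=y cand={0,2} pick 2 [2->2 ok]
  4: obs=x cand={1} pick 1 [2->1 ok]
  5: obs=y cand={0,2} pick 2 [1->2 ok]
  6: obs=x cand={1} pick 1 [2->1 ok]
  7: obs=y cand={0,2} pick 0 [1->0 ok]
  8: obs=y cand={0,2} pick 0 [0->0 ok]
  9: obs=y cand={0,2} pick 0 [0->0 ok]
  10: obs=x cand={1} pick 1 [0->1 ok]
  11: obs=y cand={0,2} pick 0 [1->0 ok]
  12: obs=x cand={1} pick 1 [0->1 ok]
  13: obs=y cand={0,2} pick 2 [1->2 ok]
  14: obs=y cand={0,2} pick 2 [2->2 ok]
  15: obs=y cand={0,2} pick 2 [2->2 ok]
  16: obs=x cand={1} pick 1 [2->1 ok]
  17: obs=y cand={0,2} pick 2 [1->2 ok]
  18: obs=y cand={0,2} pick 2 [2->2 ok]
  19: obs=x cand={1} pick 1 [2->1 ok]
  20: obs=y cand={0,2} pick 0 [1->0 ok]
  21: obs=x cand={1} pick 1 [0->1 ok]
  22: obs=y cand={0,2} pick 2 [1->2 ok]
  23: obs=y cand={0,2} pick 2 [2->2 ok]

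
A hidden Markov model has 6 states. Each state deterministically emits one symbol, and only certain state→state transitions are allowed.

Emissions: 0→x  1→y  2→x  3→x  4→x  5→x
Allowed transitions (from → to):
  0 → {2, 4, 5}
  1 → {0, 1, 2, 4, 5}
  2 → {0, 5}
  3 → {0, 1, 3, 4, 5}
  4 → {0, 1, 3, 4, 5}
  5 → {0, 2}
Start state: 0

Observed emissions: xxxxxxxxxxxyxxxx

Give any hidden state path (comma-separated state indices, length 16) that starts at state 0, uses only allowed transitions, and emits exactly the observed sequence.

0,4,0,5,0,5,0,4,5,0,4,1,0,2,5,0

  pos 0: x in {0,2,3,4,5}, choose 0; start
  pos 1: x in {0,2,3,4,5}, choose 4; 0->4 ok
  pos 2: x in {0,2,3,4,5}, choose 0; 4->0 ok
  pos 3: x in {0,2,3,4,5}, choose 5; 0->5 ok
  pos 4: x in {0,2,3,4,5}, choose 0; 5->0 ok
  pos 5: x in {0,2,3,4,5}, choose 5; 0->5 ok
  pos 6: x in {0,2,3,4,5}, choose 0; 5->0 ok
  pos 7: x in {0,2,3,4,5}, choose 4; 0->4 ok
  pos 8: x in {0,2,3,4,5}, choose 5; 4->5 ok
  pos 9: x in {0,2,3,4,5}, choose 0; 5->0 ok
  pos 10: x in {0,2,3,4,5}, choose 4; 0->4 ok
  pos 11: y in {1}, choose 1; 4->1 ok
  pos 12: x in {0,2,3,4,5}, choose 0; 1->0 ok
  pos 13: x in {0,2,3,4,5}, choose 2; 0->2 ok
  pos 14: x in {0,2,3,4,5}, choose 5; 2->5 ok
  pos 15: x in {0,2,3,4,5}, choose 0; 5->0 ok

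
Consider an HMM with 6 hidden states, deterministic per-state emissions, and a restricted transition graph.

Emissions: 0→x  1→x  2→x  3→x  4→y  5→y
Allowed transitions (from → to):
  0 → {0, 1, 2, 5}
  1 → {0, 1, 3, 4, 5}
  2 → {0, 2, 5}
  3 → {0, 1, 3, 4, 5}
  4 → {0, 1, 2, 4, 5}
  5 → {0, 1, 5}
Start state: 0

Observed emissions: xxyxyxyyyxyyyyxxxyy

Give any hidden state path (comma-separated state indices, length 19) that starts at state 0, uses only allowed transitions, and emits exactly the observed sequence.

0,1,5,1,4,1,4,5,5,0,5,5,5,5,0,1,1,5,5

  pos 0: x in {0,1,2,3}, choose 0; start
  pos 1: x in {0,1,2,3}, choose 1; 0->1 ok
  pos 2: y in {4,5}, choose 5; 1->5 ok
  pos 3: x in {0,1,2,3}, choose 1; 5->1 ok
  pos 4: y in {4,5}, choose 4; 1->4 ok
  pos 5: x in {0,1,2,3}, choose 1; 4->1 ok
  pos 6: y in {4,5}, choose 4; 1->4 ok
  pos 7: y in {4,5}, choose 5; 4->5 ok
  pos 8: y in {4,5}, choose 5; 5->5 ok
  pos 9: x in {0,1,2,3}, choose 0; 5->0 ok
  pos 10: y in {4,5}, choose 5; 0->5 ok
  pos 11: y in {4,5}, choose 5; 5->5 ok
  pos 12: y in {4,5}, choose 5; 5->5 ok
  pos 13: y in {4,5}, choose 5; 5->5 ok
  pos 14: x in {0,1,2,3}, choose 0; 5->0 ok
  pos 15: x in {0,1,2,3}, choose 1; 0->1 ok
  pos 16: x in {0,1,2,3}, choose 1; 1->1 ok
  pos 17: y in {4,5}, choose 5; 1->5 ok
  pos 18: y in {4,5}, choose 5; 5->5 ok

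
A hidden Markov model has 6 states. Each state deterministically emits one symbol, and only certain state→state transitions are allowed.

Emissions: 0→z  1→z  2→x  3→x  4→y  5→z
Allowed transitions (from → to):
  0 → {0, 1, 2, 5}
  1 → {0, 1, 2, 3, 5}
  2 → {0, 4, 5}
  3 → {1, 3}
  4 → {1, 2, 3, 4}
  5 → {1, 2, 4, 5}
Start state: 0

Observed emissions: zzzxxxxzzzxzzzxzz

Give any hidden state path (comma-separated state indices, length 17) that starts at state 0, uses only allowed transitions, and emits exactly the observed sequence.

  pos 0: z in {0,1,5}, choose 0; start
  pos 1: z in {0,1,5}, choose 0; 0->0 ok
  pos 2: z in {0,1,5}, choose 1; 0->1 ok
  pos 3: x in {2,3}, choose 3; 1->3 ok
  pos 4: x in {2,3}, choose 3; 3->3 ok
  pos 5: x in {2,3}, choose 3; 3->3 ok
  pos 6: x in {2,3}, choose 3; 3->3 ok
  pos 7: z in {0,1,5}, choose 1; 3->1 ok
  pos 8: z in {0,1,5}, choose 0; 1->0 ok
  pos 9: z in {0,1,5}, choose 0; 0->0 ok
  pos 10: x in {2,3}, choose 2; 0->2 ok
  pos 11: z in {0,1,5}, choose 0; 2->0 ok
  pos 12: z in {0,1,5}, choose 0; 0->0 ok
  pos 13: z in {0,1,5}, choose 5; 0->5 ok
  pos 14: x in {2,3}, choose 2; 5->2 ok
  pos 15: z in {0,1,5}, choose 0; 2->0 ok
  pos 16: z in {0,1,5}, choose 1; 0->1 ok

0,0,1,3,3,3,3,1,0,0,2,0,0,5,2,0,1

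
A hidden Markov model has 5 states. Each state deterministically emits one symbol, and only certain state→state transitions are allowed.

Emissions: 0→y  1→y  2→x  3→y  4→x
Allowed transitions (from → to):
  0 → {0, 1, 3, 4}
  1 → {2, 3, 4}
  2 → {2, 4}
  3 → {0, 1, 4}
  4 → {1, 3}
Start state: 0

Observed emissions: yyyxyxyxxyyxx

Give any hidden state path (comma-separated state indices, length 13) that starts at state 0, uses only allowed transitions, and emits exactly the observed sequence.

  [0] y  {0,1,3}  => 0  start
  [1] y  {0,1,3}  => 1  0->1 ok
  [2] y  {0,1,3}  => 3  1->3 ok
  [3] x  {2,4}  => 4  3->4 ok
  [4] y  {0,1,3}  => 1  4->1 ok
  [5] x  {2,4}  => 4  1->4 ok
  [6] y  {0,1,3}  => 1  4->1 ok
  [7] x  {2,4}  => 2  1->2 ok
  [8] x  {2,4}  => 4  2->4 ok
  [9] y  {0,1,3}  => 3  4->3 ok
  [10] y  {0,1,3}  => 1  3->1 ok
  [11] x  {2,4}  => 2  1->2 ok
  [12] x  {2,4}  => 2  2->2 ok

0,1,3,4,1,4,1,2,4,3,1,2,2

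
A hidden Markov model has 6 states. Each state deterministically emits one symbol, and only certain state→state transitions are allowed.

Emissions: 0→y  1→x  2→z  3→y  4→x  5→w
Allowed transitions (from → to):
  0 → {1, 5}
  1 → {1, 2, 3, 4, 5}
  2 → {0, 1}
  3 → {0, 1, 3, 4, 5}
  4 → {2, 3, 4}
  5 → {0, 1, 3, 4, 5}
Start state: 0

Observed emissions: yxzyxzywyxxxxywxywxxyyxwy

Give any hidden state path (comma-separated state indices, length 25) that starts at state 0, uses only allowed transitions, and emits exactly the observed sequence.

0,1,2,0,1,2,0,5,3,1,4,4,4,3,5,1,3,5,1,4,3,3,1,5,0

  pos 0: y in {0,3}, choose 0; start
  pos 1: x in {1,4}, choose 1; 0->1 ok
  pos 2: z in {2}, choose 2; 1->2 ok
  pos 3: y in {0,3}, choose 0; 2->0 ok
  pos 4: x in {1,4}, choose 1; 0->1 ok
  pos 5: z in {2}, choose 2; 1->2 ok
  pos 6: y in {0,3}, choose 0; 2->0 ok
  pos 7: w in {5}, choose 5; 0->5 ok
  pos 8: y in {0,3}, choose 3; 5->3 ok
  pos 9: x in {1,4}, choose 1; 3->1 ok
  pos 10: x in {1,4}, choose 4; 1->4 ok
  pos 11: x in {1,4}, choose 4; 4->4 ok
  pos 12: x in {1,4}, choose 4; 4->4 ok
  pos 13: y in {0,3}, choose 3; 4->3 ok
  pos 14: w in {5}, choose 5; 3->5 ok
  pos 15: x in {1,4}, choose 1; 5->1 ok
  pos 16: y in {0,3}, choose 3; 1->3 ok
  pos 17: w in {5}, choose 5; 3->5 ok
  pos 18: x in {1,4}, choose 1; 5->1 ok
  pos 19: x in {1,4}, choose 4; 1->4 ok
  pos 20: y in {0,3}, choose 3; 4->3 ok
  pos 21: y in {0,3}, choose 3; 3->3 ok
  pos 22: x in {1,4}, choose 1; 3->1 ok
  pos 23: w in {5}, choose 5; 1->5 ok
  pos 24: y in {0,3}, choose 0; 5->0 ok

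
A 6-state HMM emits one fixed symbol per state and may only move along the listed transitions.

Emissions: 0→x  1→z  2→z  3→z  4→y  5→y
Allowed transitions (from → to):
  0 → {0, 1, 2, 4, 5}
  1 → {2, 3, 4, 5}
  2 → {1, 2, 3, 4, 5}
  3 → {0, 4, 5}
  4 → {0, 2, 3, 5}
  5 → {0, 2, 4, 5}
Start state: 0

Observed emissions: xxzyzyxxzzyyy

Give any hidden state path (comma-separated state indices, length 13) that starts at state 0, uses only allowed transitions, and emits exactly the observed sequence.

0,0,2,4,2,4,0,0,1,3,5,5,4

  t0 'x' -> {0}, take 0 (start)
  t1 'x' -> {0}, take 0 (0->0 ok)
  t2 'z' -> {1,2,3}, take 2 (0->2 ok)
  t3 'y' -> {4,5}, take 4 (2->4 ok)
  t4 'z' -> {1,2,3}, take 2 (4->2 ok)
  t5 'y' -> {4,5}, take 4 (2->4 ok)
  t6 'x' -> {0}, take 0 (4->0 ok)
  t7 'x' -> {0}, take 0 (0->0 ok)
  t8 'z' -> {1,2,3}, take 1 (0->1 ok)
  t9 'z' -> {1,2,3}, take 3 (1->3 ok)
  t10 'y' -> {4,5}, take 5 (3->5 ok)
  t11 'y' -> {4,5}, take 5 (5->5 ok)
  t12 'y' -> {4,5}, take 4 (5->4 ok)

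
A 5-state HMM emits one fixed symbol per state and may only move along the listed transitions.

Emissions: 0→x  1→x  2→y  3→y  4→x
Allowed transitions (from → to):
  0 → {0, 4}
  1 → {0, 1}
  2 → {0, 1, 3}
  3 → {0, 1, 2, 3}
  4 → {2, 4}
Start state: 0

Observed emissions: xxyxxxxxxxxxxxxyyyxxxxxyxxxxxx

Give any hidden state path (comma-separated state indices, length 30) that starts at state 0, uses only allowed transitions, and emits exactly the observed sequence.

  [0] x  {0,1,4}  => 0  start
  [1] x  {0,1,4}  => 4  0->4 ok
  [2] y  {2,3}  => 2  4->2 ok
  [3] x  {0,1,4}  => 1  2->1 ok
  [4] x  {0,1,4}  => 1  1->1 ok
  [5] x  {0,1,4}  => 1  1->1 ok
  [6] x  {0,1,4}  => 1  1->1 ok
  [7] x  {0,1,4}  => 1  1->1 ok
  [8] x  {0,1,4}  => 1  1->1 ok
  [9] x  {0,1,4}  => 1  1->1 ok
  [10] x  {0,1,4}  => 0  1->0 ok
  [11] x  {0,1,4}  => 0  0->0 ok
  [12] x  {0,1,4}  => 0  0->0 ok
  [13] x  {0,1,4}  => 4  0->4 ok
  [14] x  {0,1,4}  => 4  4->4 ok
  [15] y  {2,3}  => 2  4->2 ok
  [16] y  {2,3}  => 3  2->3 ok
  [17] y  {2,3}  => 2  3->2 ok
  [18] x  {0,1,4}  => 1  2->1 ok
  [19] x  {0,1,4}  => 1  1->1 ok
  [20] x  {0,1,4}  => 0  1->0 ok
  [21] x  {0,1,4}  => 0  0->0 ok
  [22] x  {0,1,4}  => 4  0->4 ok
  [23] y  {2,3}  => 2  4->2 ok
  [24] x  {0,1,4}  => 1  2->1 ok
  [25] x  {0,1,4}  => 1  1->1 ok
  [26] x  {0,1,4}  => 0  1->0 ok
  [27] x  {0,1,4}  => 4  0->4 ok
  [28] x  {0,1,4}  => 4  4->4 ok
  [29] x  {0,1,4}  => 4  4->4 ok

0,4,2,1,1,1,1,1,1,1,0,0,0,4,4,2,3,2,1,1,0,0,4,2,1,1,0,4,4,4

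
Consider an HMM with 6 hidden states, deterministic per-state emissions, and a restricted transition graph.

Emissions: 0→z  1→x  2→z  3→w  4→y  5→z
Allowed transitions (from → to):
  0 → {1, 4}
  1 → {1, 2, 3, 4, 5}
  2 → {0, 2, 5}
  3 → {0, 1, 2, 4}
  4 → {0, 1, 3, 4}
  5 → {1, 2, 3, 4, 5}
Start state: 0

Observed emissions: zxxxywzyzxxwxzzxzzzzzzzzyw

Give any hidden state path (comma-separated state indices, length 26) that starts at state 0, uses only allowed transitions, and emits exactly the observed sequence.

  t0 'z' -> {0,2,5}, take 0 (start)
  t1 'x' -> {1}, take 1 (0->1 ok)
  t2 'x' -> {1}, take 1 (1->1 ok)
  t3 'x' -> {1}, take 1 (1->1 ok)
  t4 'y' -> {4}, take 4 (1->4 ok)
  t5 'w' -> {3}, take 3 (4->3 ok)
  t6 'z' -> {0,2,5}, take 0 (3->0 ok)
  t7 'y' -> {4}, take 4 (0->4 ok)
  t8 'z' -> {0,2,5}, take 0 (4->0 ok)
  t9 'x' -> {1}, take 1 (0->1 ok)
  t10 'x' -> {1}, take 1 (1->1 ok)
  t11 'w' -> {3}, take 3 (1->3 ok)
  t12 'x' -> {1}, take 1 (3->1 ok)
  t13 'z' -> {0,2,5}, take 2 (1->2 ok)
  t14 'z' -> {0,2,5}, take 0 (2->0 ok)
  t15 'x' -> {1}, take 1 (0->1 ok)
  t16 'z' -> {0,2,5}, take 2 (1->2 ok)
  t17 'z' -> {0,2,5}, take 2 (2->2 ok)
  t18 'z' -> {0,2,5}, take 5 (2->5 ok)
  t19 'z' -> {0,2,5}, take 2 (5->2 ok)
  t20 'z' -> {0,2,5}, take 2 (2->2 ok)
  t21 'z' -> {0,2,5}, take 2 (2->2 ok)
  t22 'z' -> {0,2,5}, take 2 (2->2 ok)
  t23 'z' -> {0,2,5}, take 0 (2->0 ok)
  t24 'y' -> {4}, take 4 (0->4 ok)
  t25 'w' -> {3}, take 3 (4->3 ok)

0,1,1,1,4,3,0,4,0,1,1,3,1,2,0,1,2,2,5,2,2,2,2,0,4,3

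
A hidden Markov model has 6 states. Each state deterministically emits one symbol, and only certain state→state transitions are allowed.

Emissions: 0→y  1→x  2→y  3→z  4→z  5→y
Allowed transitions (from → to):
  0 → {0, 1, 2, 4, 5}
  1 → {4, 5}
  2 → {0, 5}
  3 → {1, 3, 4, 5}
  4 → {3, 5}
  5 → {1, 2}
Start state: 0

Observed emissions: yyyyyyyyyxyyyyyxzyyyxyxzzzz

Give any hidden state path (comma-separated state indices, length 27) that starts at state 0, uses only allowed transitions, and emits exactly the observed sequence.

0,2,5,2,0,0,5,2,5,1,5,2,5,2,0,1,4,5,2,5,1,5,1,4,3,4,3

  pos 0: y in {0,2,5}, choose 0; start
  pos 1: y in {0,2,5}, choose 2; 0->2 ok
  pos 2: y in {0,2,5}, choose 5; 2->5 ok
  pos 3: y in {0,2,5}, choose 2; 5->2 ok
  pos 4: y in {0,2,5}, choose 0; 2->0 ok
  pos 5: y in {0,2,5}, choose 0; 0->0 ok
  pos 6: y in {0,2,5}, choose 5; 0->5 ok
  pos 7: y in {0,2,5}, choose 2; 5->2 ok
  pos 8: y in {0,2,5}, choose 5; 2->5 ok
  pos 9: x in {1}, choose 1; 5->1 ok
  pos 10: y in {0,2,5}, choose 5; 1->5 ok
  pos 11: y in {0,2,5}, choose 2; 5->2 ok
  pos 12: y in {0,2,5}, choose 5; 2->5 ok
  pos 13: y in {0,2,5}, choose 2; 5->2 ok
  pos 14: y in {0,2,5}, choose 0; 2->0 ok
  pos 15: x in {1}, choose 1; 0->1 ok
  pos 16: z in {3,4}, choose 4; 1->4 ok
  pos 17: y in {0,2,5}, choose 5; 4->5 ok
  pos 18: y in {0,2,5}, choose 2; 5->2 ok
  pos 19: y in {0,2,5}, choose 5; 2->5 ok
  pos 20: x in {1}, choose 1; 5->1 ok
  pos 21: y in {0,2,5}, choose 5; 1->5 ok
  pos 22: x in {1}, choose 1; 5->1 ok
  pos 23: z in {3,4}, choose 4; 1->4 ok
  pos 24: z in {3,4}, choose 3; 4->3 ok
  pos 25: z in {3,4}, choose 4; 3->4 ok
  pos 26: z in {3,4}, choose 3; 4->3 ok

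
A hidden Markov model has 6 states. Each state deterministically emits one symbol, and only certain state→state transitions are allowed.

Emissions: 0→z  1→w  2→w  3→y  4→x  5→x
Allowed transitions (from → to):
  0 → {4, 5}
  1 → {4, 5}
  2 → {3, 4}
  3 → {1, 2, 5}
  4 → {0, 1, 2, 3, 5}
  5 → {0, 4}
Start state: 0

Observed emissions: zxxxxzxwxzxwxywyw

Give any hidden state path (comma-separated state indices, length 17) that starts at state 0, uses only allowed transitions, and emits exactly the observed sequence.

  [0] z  {0}  => 0  start
  [1] x  {4,5}  => 5  0->5 ok
  [2] x  {4,5}  => 4  5->4 ok
  [3] x  {4,5}  => 5  4->5 ok
  [4] x  {4,5}  => 4  5->4 ok
  [5] z  {0}  => 0  4->0 ok
  [6] x  {4,5}  => 4  0->4 ok
  [7] w  {1,2}  => 1  4->1 ok
  [8] x  {4,5}  => 5  1->5 ok
  [9] z  {0}  => 0  5->0 ok
  [10] x  {4,5}  => 4  0->4 ok
  [11] w  {1,2}  => 1  4->1 ok
  [12] x  {4,5}  => 4  1->4 ok
  [13] y  {3}  => 3  4->3 ok
  [14] w  {1,2}  => 2  3->2 ok
  [15] y  {3}  => 3  2->3 ok
  [16] w  {1,2}  => 1  3->1 ok

0,5,4,5,4,0,4,1,5,0,4,1,4,3,2,3,1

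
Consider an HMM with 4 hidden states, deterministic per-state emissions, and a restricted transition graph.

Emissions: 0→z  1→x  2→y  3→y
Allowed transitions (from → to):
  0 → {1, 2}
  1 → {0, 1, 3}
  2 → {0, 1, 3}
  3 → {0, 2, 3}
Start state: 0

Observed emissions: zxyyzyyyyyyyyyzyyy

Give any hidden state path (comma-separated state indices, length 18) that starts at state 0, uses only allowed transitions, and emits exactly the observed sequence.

  t0 'z' -> {0}, take 0 (start)
  t1 'x' -> {1}, take 1 (0->1 ok)
  t2 'y' -> {2,3}, take 3 (1->3 ok)
  t3 'y' -> {2,3}, take 3 (3->3 ok)
  t4 'z' -> {0}, take 0 (3->0 ok)
  t5 'y' -> {2,3}, take 2 (0->2 ok)
  t6 'y' -> {2,3}, take 3 (2->3 ok)
  t7 'y' -> {2,3}, take 3 (3->3 ok)
  t8 'y' -> {2,3}, take 2 (3->2 ok)
  t9 'y' -> {2,3}, take 3 (2->3 ok)
  t10 'y' -> {2,3}, take 2 (3->2 ok)
  t11 'y' -> {2,3}, take 3 (2->3 ok)
  t12 'y' -> {2,3}, take 3 (3->3 ok)
  t13 'y' -> {2,3}, take 2 (3->2 ok)
  t14 'z' -> {0}, take 0 (2->0 ok)
  t15 'y' -> {2,3}, take 2 (0->2 ok)
  t16 'y' -> {2,3}, take 3 (2->3 ok)
  t17 'y' -> {2,3}, take 3 (3->3 ok)

0,1,3,3,0,2,3,3,2,3,2,3,3,2,0,2,3,3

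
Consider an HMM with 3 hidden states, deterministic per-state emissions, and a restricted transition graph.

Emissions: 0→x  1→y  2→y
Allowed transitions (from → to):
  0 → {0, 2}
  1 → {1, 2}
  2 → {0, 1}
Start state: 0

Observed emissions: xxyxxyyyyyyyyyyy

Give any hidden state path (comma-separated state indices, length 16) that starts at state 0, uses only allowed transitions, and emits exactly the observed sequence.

  0: obs=x cand={0} pick 0 [start]
  1: obs=x cand={0} pick 0 [0->0 ok]
  2: obs=y cand={1,2} pick 2 [0->2 ok]
  3: obs=x cand={0} pick 0 [2->0 ok]
  4: obs=x cand={0} pick 0 [0->0 ok]
  5: obs=y cand={1,2} pick 2 [0->2 ok]
  6: obs=y cand={1,2} pick 1 [2->1 ok]
  7: obs=y cand={1,2} pick 1 [1->1 ok]
  8: obs=y cand={1,2} pick 2 [1->2 ok]
  9: obs=y cand={1,2} pick 1 [2->1 ok]
  10: obs=y cand={1,2} pick 2 [1->2 ok]
  11: obs=y cand={1,2} pick 1 [2->1 ok]
  12: obs=y cand={1,2} pick 2 [1->2 ok]
  13: obs=y cand={1,2} pick 1 [2->1 ok]
  14: obs=y cand={1,2} pick 2 [1->2 ok]
  15: obs=y cand={1,2} pick 1 [2->1 ok]

0,0,2,0,0,2,1,1,2,1,2,1,2,1,2,1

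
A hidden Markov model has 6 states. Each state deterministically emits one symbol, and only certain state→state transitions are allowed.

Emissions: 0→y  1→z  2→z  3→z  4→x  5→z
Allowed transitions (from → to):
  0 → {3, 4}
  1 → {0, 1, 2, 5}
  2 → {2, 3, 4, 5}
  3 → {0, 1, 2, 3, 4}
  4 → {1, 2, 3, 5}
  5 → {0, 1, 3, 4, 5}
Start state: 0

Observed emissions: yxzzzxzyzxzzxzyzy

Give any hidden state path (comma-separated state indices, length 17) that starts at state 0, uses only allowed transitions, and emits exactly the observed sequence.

  0: obs=y cand={0} pick 0 [start]
  1: obs=x cand={4} pick 4 [0->4 ok]
  2: obs=z cand={1,2,3,5} pick 2 [4->2 ok]
  3: obs=z cand={1,2,3,5} pick 2 [2->2 ok]
  4: obs=z cand={1,2,3,5} pick 5 [2->5 ok]
  5: obs=x cand={4} pick 4 [5->4 ok]
  6: obs=z cand={1,2,3,5} pick 1 [4->1 ok]
  7: obs=y cand={0} pick 0 [1->0 ok]
  8: obs=z cand={1,2,3,5} pick 3 [0->3 ok]
  9: obs=x cand={4} pick 4 [3->4 ok]
  10: obs=z cand={1,2,3,5} pick 2 [4->2 ok]
  11: obs=z cand={1,2,3,5} pick 3 [2->3 ok]
  12: obs=x cand={4} pick 4 [3->4 ok]
  13: obs=z cand={1,2,3,5} pick 5 [4->5 ok]
  14: obs=y cand={0} pick 0 [5->0 ok]
  15: obs=z cand={1,2,3,5} pick 3 [0->3 ok]
  16: obs=y cand={0} pick 0 [3->0 ok]

0,4,2,2,5,4,1,0,3,4,2,3,4,5,0,3,0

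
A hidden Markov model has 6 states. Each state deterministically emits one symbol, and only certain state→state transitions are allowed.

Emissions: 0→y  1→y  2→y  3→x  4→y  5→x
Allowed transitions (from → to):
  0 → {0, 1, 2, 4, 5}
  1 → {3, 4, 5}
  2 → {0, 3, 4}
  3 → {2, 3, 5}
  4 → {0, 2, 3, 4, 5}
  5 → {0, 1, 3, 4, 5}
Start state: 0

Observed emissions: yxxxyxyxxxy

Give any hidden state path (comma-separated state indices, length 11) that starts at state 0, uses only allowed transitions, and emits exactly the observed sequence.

  0: obs=y cand={0,1,2,4} pick 0 [start]
  1: obs=x cand={3,5} pick 5 [0->5 ok]
  2: obs=x cand={3,5} pick 5 [5->5 ok]
  3: obs=x cand={3,5} pick 5 [5->5 ok]
  4: obs=y cand={0,1,2,4} pick 1 [5->1 ok]
  5: obs=x cand={3,5} pick 3 [1->3 ok]
  6: obs=y cand={0,1,2,4} pick 2 [3->2 ok]
  7: obs=x cand={3,5} pick 3 [2->3 ok]
  8: obs=x cand={3,5} pick 5 [3->5 ok]
  9: obs=x cand={3,5} pick 5 [5->5 ok]
  10: obs=y cand={0,1,2,4} pick 0 [5->0 ok]

0,5,5,5,1,3,2,3,5,5,0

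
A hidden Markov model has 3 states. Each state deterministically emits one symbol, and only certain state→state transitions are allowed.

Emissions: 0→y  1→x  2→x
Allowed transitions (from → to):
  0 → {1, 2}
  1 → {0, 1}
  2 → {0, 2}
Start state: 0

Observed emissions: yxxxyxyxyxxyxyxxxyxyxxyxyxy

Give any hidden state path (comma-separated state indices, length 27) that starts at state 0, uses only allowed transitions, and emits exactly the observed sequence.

0,2,2,2,0,1,0,2,0,2,2,0,2,0,2,2,2,0,1,0,2,2,0,1,0,1,0

  t0 'y' -> {0}, take 0 (start)
  t1 'x' -> {1,2}, take 2 (0->2 ok)
  t2 'x' -> {1,2}, take 2 (2->2 ok)
  t3 'x' -> {1,2}, take 2 (2->2 ok)
  t4 'y' -> {0}, take 0 (2->0 ok)
  t5 'x' -> {1,2}, take 1 (0->1 ok)
  t6 'y' -> {0}, take 0 (1->0 ok)
  t7 'x' -> {1,2}, take 2 (0->2 ok)
  t8 'y' -> {0}, take 0 (2->0 ok)
  t9 'x' -> {1,2}, take 2 (0->2 ok)
  t10 'x' -> {1,2}, take 2 (2->2 ok)
  t11 'y' -> {0}, take 0 (2->0 ok)
  t12 'x' -> {1,2}, take 2 (0->2 ok)
  t13 'y' -> {0}, take 0 (2->0 ok)
  t14 'x' -> {1,2}, take 2 (0->2 ok)
  t15 'x' -> {1,2}, take 2 (2->2 ok)
  t16 'x' -> {1,2}, take 2 (2->2 ok)
  t17 'y' -> {0}, take 0 (2->0 ok)
  t18 'x' -> {1,2}, take 1 (0->1 ok)
  t19 'y' -> {0}, take 0 (1->0 ok)
  t20 'x' -> {1,2}, take 2 (0->2 ok)
  t21 'x' -> {1,2}, take 2 (2->2 ok)
  t22 'y' -> {0}, take 0 (2->0 ok)
  t23 'x' -> {1,2}, take 1 (0->1 ok)
  t24 'y' -> {0}, take 0 (1->0 ok)
  t25 'x' -> {1,2}, take 1 (0->1 ok)
  t26 'y' -> {0}, take 0 (1->0 ok)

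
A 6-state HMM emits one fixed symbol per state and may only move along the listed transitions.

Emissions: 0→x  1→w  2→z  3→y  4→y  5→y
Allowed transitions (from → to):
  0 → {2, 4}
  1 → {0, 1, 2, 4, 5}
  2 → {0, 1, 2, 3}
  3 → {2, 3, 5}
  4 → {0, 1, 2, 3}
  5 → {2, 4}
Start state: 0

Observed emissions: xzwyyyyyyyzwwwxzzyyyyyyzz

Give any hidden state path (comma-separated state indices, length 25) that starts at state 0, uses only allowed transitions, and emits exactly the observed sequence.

0,2,1,4,3,3,5,4,3,5,2,1,1,1,0,2,2,3,3,3,3,3,3,2,2

  t0 'x' -> {0}, take 0 (start)
  t1 'z' -> {2}, take 2 (0->2 ok)
  t2 'w' -> {1}, take 1 (2->1 ok)
  t3 'y' -> {3,4,5}, take 4 (1->4 ok)
  t4 'y' -> {3,4,5}, take 3 (4->3 ok)
  t5 'y' -> {3,4,5}, take 3 (3->3 ok)
  t6 'y' -> {3,4,5}, take 5 (3->5 ok)
  t7 'y' -> {3,4,5}, take 4 (5->4 ok)
  t8 'y' -> {3,4,5}, take 3 (4->3 ok)
  t9 'y' -> {3,4,5}, take 5 (3->5 ok)
  t10 'z' -> {2}, take 2 (5->2 ok)
  t11 'w' -> {1}, take 1 (2->1 ok)
  t12 'w' -> {1}, take 1 (1->1 ok)
  t13 'w' -> {1}, take 1 (1->1 ok)
  t14 'x' -> {0}, take 0 (1->0 ok)
  t15 'z' -> {2}, take 2 (0->2 ok)
  t16 'z' -> {2}, take 2 (2->2 ok)
  t17 'y' -> {3,4,5}, take 3 (2->3 ok)
  t18 'y' -> {3,4,5}, take 3 (3->3 ok)
  t19 'y' -> {3,4,5}, take 3 (3->3 ok)
  t20 'y' -> {3,4,5}, take 3 (3->3 ok)
  t21 'y' -> {3,4,5}, take 3 (3->3 ok)
  t22 'y' -> {3,4,5}, take 3 (3->3 ok)
  t23 'z' -> {2}, take 2 (3->2 ok)
  t24 'z' -> {2}, take 2 (2->2 ok)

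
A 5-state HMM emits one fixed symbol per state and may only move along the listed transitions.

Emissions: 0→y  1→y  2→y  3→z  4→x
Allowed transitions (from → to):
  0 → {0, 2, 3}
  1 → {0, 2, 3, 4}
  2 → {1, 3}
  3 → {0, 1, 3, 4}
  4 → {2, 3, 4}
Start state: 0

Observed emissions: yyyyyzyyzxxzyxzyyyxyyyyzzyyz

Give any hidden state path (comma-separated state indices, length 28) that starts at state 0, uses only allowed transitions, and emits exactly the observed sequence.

0,0,0,0,2,3,0,2,3,4,4,3,1,4,3,0,2,1,4,2,1,2,1,3,3,0,2,3

  t0 'y' -> {0,1,2}, take 0 (start)
  t1 'y' -> {0,1,2}, take 0 (0->0 ok)
  t2 'y' -> {0,1,2}, take 0 (0->0 ok)
  t3 'y' -> {0,1,2}, take 0 (0->0 ok)
  t4 'y' -> {0,1,2}, take 2 (0->2 ok)
  t5 'z' -> {3}, take 3 (2->3 ok)
  t6 'y' -> {0,1,2}, take 0 (3->0 ok)
  t7 'y' -> {0,1,2}, take 2 (0->2 ok)
  t8 'z' -> {3}, take 3 (2->3 ok)
  t9 'x' -> {4}, take 4 (3->4 ok)
  t10 'x' -> {4}, take 4 (4->4 ok)
  t11 'z' -> {3}, take 3 (4->3 ok)
  t12 'y' -> {0,1,2}, take 1 (3->1 ok)
  t13 'x' -> {4}, take 4 (1->4 ok)
  t14 'z' -> {3}, take 3 (4->3 ok)
  t15 'y' -> {0,1,2}, take 0 (3->0 ok)
  t16 'y' -> {0,1,2}, take 2 (0->2 ok)
  t17 'y' -> {0,1,2}, take 1 (2->1 ok)
  t18 'x' -> {4}, take 4 (1->4 ok)
  t19 'y' -> {0,1,2}, take 2 (4->2 ok)
  t20 'y' -> {0,1,2}, take 1 (2->1 ok)
  t21 'y' -> {0,1,2}, take 2 (1->2 ok)
  t22 'y' -> {0,1,2}, take 1 (2->1 ok)
  t23 'z' -> {3}, take 3 (1->3 ok)
  t24 'z' -> {3}, take 3 (3->3 ok)
  t25 'y' -> {0,1,2}, take 0 (3->0 ok)
  t26 'y' -> {0,1,2}, take 2 (0->2 ok)
  t27 'z' -> {3}, take 3 (2->3 ok)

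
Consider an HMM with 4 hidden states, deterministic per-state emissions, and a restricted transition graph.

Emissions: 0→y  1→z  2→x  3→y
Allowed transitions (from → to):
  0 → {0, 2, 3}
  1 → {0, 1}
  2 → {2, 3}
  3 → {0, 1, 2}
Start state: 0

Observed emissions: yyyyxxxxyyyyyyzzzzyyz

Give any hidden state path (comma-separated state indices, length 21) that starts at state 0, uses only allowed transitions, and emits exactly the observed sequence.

0,0,0,3,2,2,2,2,3,0,0,3,0,3,1,1,1,1,0,3,1

  pos 0: y in {0,3}, choose 0; start
  pos 1: y in {0,3}, choose 0; 0->0 ok
  pos 2: y in {0,3}, choose 0; 0->0 ok
  pos 3: y in {0,3}, choose 3; 0->3 ok
  pos 4: x in {2}, choose 2; 3->2 ok
  pos 5: x in {2}, choose 2; 2->2 ok
  pos 6: x in {2}, choose 2; 2->2 ok
  pos 7: x in {2}, choose 2; 2->2 ok
  pos 8: y in {0,3}, choose 3; 2->3 ok
  pos 9: y in {0,3}, choose 0; 3->0 ok
  pos 10: y in {0,3}, choose 0; 0->0 ok
  pos 11: y in {0,3}, choose 3; 0->3 ok
  pos 12: y in {0,3}, choose 0; 3->0 ok
  pos 13: y in {0,3}, choose 3; 0->3 ok
  pos 14: z in {1}, choose 1; 3->1 ok
  pos 15: z in {1}, choose 1; 1->1 ok
  pos 16: z in {1}, choose 1; 1->1 ok
  pos 17: z in {1}, choose 1; 1->1 ok
  pos 18: y in {0,3}, choose 0; 1->0 ok
  pos 19: y in {0,3}, choose 3; 0->3 ok
  pos 20: z in {1}, choose 1; 3->1 ok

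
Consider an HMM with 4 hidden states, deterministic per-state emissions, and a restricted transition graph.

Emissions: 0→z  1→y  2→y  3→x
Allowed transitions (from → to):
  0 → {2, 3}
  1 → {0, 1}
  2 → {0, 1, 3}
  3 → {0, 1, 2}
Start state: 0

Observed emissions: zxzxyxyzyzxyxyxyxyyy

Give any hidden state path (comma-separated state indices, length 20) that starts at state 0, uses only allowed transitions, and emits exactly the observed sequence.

0,3,0,3,2,3,1,0,2,0,3,2,3,2,3,2,3,2,1,1

  pos 0: z in {0}, choose 0; start
  pos 1: x in {3}, choose 3; 0->3 ok
  pos 2: z in {0}, choose 0; 3->0 ok
  pos 3: x in {3}, choose 3; 0->3 ok
  pos 4: y in {1,2}, choose 2; 3->2 ok
  pos 5: x in {3}, choose 3; 2->3 ok
  pos 6: y in {1,2}, choose 1; 3->1 ok
  pos 7: z in {0}, choose 0; 1->0 ok
  pos 8: y in {1,2}, choose 2; 0->2 ok
  pos 9: z in {0}, choose 0; 2->0 ok
  pos 10: x in {3}, choose 3; 0->3 ok
  pos 11: y in {1,2}, choose 2; 3->2 ok
  pos 12: x in {3}, choose 3; 2->3 ok
  pos 13: y in {1,2}, choose 2; 3->2 ok
  pos 14: x in {3}, choose 3; 2->3 ok
  pos 15: y in {1,2}, choose 2; 3->2 ok
  pos 16: x in {3}, choose 3; 2->3 ok
  pos 17: y in {1,2}, choose 2; 3->2 ok
  pos 18: y in {1,2}, choose 1; 2->1 ok
  pos 19: y in {1,2}, choose 1; 1->1 ok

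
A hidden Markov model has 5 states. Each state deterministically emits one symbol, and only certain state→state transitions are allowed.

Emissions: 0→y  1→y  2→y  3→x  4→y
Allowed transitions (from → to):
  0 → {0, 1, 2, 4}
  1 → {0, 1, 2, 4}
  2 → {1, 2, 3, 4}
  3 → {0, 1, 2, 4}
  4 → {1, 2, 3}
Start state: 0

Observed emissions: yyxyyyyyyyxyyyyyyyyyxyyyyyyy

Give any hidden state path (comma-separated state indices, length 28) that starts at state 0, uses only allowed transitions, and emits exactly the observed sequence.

  pos 0: y in {0,1,2,4}, choose 0; start
  pos 1: y in {0,1,2,4}, choose 2; 0->2 ok
  pos 2: x in {3}, choose 3; 2->3 ok
  pos 3: y in {0,1,2,4}, choose 1; 3->1 ok
  pos 4: y in {0,1,2,4}, choose 0; 1->0 ok
  pos 5: y in {0,1,2,4}, choose 2; 0->2 ok
  pos 6: y in {0,1,2,4}, choose 1; 2->1 ok
  pos 7: y in {0,1,2,4}, choose 0; 1->0 ok
  pos 8: y in {0,1,2,4}, choose 2; 0->2 ok
  pos 9: y in {0,1,2,4}, choose 2; 2->2 ok
  pos 10: x in {3}, choose 3; 2->3 ok
  pos 11: y in {0,1,2,4}, choose 4; 3->4 ok
  pos 12: y in {0,1,2,4}, choose 2; 4->2 ok
  pos 13: y in {0,1,2,4}, choose 4; 2->4 ok
  pos 14: y in {0,1,2,4}, choose 1; 4->1 ok
  pos 15: y in {0,1,2,4}, choose 0; 1->0 ok
  pos 16: y in {0,1,2,4}, choose 1; 0->1 ok
  pos 17: y in {0,1,2,4}, choose 2; 1->2 ok
  pos 18: y in {0,1,2,4}, choose 1; 2->1 ok
  pos 19: y in {0,1,2,4}, choose 2; 1->2 ok
  pos 20: x in {3}, choose 3; 2->3 ok
  pos 21: y in {0,1,2,4}, choose 1; 3->1 ok
  pos 22: y in {0,1,2,4}, choose 1; 1->1 ok
  pos 23: y in {0,1,2,4}, choose 1; 1->1 ok
  pos 24: y in {0,1,2,4}, choose 1; 1->1 ok
  pos 25: y in {0,1,2,4}, choose 1; 1->1 ok
  pos 26: y in {0,1,2,4}, choose 1; 1->1 ok
  pos 27: y in {0,1,2,4}, choose 2; 1->2 ok

0,2,3,1,0,2,1,0,2,2,3,4,2,4,1,0,1,2,1,2,3,1,1,1,1,1,1,2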